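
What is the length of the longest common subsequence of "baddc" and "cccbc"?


LCS of "baddc" and "cccbc"
DP table:
           c    c    c    b    c
      0    0    0    0    0    0
  b   0    0    0    0    1    1
  a   0    0    0    0    1    1
  d   0    0    0    0    1    1
  d   0    0    0    0    1    1
  c   0    1    1    1    1    2
LCS length = dp[5][5] = 2

2


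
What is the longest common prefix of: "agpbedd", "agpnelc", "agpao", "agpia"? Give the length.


Words: agpbedd, agpnelc, agpao, agpia
  Position 0: all 'a' => match
  Position 1: all 'g' => match
  Position 2: all 'p' => match
  Position 3: ('b', 'n', 'a', 'i') => mismatch, stop
LCP = "agp" (length 3)

3


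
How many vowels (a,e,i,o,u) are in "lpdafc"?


Input: lpdafc
Checking each character:
  'l' at position 0: consonant
  'p' at position 1: consonant
  'd' at position 2: consonant
  'a' at position 3: vowel (running total: 1)
  'f' at position 4: consonant
  'c' at position 5: consonant
Total vowels: 1

1


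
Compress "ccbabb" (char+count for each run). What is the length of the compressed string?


Input: ccbabb
Runs:
  'c' x 2 => "c2"
  'b' x 1 => "b1"
  'a' x 1 => "a1"
  'b' x 2 => "b2"
Compressed: "c2b1a1b2"
Compressed length: 8

8


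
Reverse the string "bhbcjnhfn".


Input: bhbcjnhfn
Reading characters right to left:
  Position 8: 'n'
  Position 7: 'f'
  Position 6: 'h'
  Position 5: 'n'
  Position 4: 'j'
  Position 3: 'c'
  Position 2: 'b'
  Position 1: 'h'
  Position 0: 'b'
Reversed: nfhnjcbhb

nfhnjcbhb


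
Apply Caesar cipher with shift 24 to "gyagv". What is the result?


Caesar cipher: shift "gyagv" by 24
  'g' (pos 6) + 24 = pos 4 = 'e'
  'y' (pos 24) + 24 = pos 22 = 'w'
  'a' (pos 0) + 24 = pos 24 = 'y'
  'g' (pos 6) + 24 = pos 4 = 'e'
  'v' (pos 21) + 24 = pos 19 = 't'
Result: ewyet

ewyet


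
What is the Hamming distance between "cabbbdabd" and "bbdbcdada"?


Comparing "cabbbdabd" and "bbdbcdada" position by position:
  Position 0: 'c' vs 'b' => differ
  Position 1: 'a' vs 'b' => differ
  Position 2: 'b' vs 'd' => differ
  Position 3: 'b' vs 'b' => same
  Position 4: 'b' vs 'c' => differ
  Position 5: 'd' vs 'd' => same
  Position 6: 'a' vs 'a' => same
  Position 7: 'b' vs 'd' => differ
  Position 8: 'd' vs 'a' => differ
Total differences (Hamming distance): 6

6


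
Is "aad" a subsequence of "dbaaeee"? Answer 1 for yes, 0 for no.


Check if "aad" is a subsequence of "dbaaeee"
Greedy scan:
  Position 0 ('d'): no match needed
  Position 1 ('b'): no match needed
  Position 2 ('a'): matches sub[0] = 'a'
  Position 3 ('a'): matches sub[1] = 'a'
  Position 4 ('e'): no match needed
  Position 5 ('e'): no match needed
  Position 6 ('e'): no match needed
Only matched 2/3 characters => not a subsequence

0


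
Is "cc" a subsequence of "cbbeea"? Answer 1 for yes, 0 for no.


Check if "cc" is a subsequence of "cbbeea"
Greedy scan:
  Position 0 ('c'): matches sub[0] = 'c'
  Position 1 ('b'): no match needed
  Position 2 ('b'): no match needed
  Position 3 ('e'): no match needed
  Position 4 ('e'): no match needed
  Position 5 ('a'): no match needed
Only matched 1/2 characters => not a subsequence

0


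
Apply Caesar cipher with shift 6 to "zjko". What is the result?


Caesar cipher: shift "zjko" by 6
  'z' (pos 25) + 6 = pos 5 = 'f'
  'j' (pos 9) + 6 = pos 15 = 'p'
  'k' (pos 10) + 6 = pos 16 = 'q'
  'o' (pos 14) + 6 = pos 20 = 'u'
Result: fpqu

fpqu


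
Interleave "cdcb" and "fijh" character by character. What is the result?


Interleaving "cdcb" and "fijh":
  Position 0: 'c' from first, 'f' from second => "cf"
  Position 1: 'd' from first, 'i' from second => "di"
  Position 2: 'c' from first, 'j' from second => "cj"
  Position 3: 'b' from first, 'h' from second => "bh"
Result: cfdicjbh

cfdicjbh


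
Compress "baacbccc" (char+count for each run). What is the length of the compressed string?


Input: baacbccc
Runs:
  'b' x 1 => "b1"
  'a' x 2 => "a2"
  'c' x 1 => "c1"
  'b' x 1 => "b1"
  'c' x 3 => "c3"
Compressed: "b1a2c1b1c3"
Compressed length: 10

10


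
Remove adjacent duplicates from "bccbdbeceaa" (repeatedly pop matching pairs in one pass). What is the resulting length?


Input: bccbdbeceaa
Stack-based adjacent duplicate removal:
  Read 'b': push. Stack: b
  Read 'c': push. Stack: bc
  Read 'c': matches stack top 'c' => pop. Stack: b
  Read 'b': matches stack top 'b' => pop. Stack: (empty)
  Read 'd': push. Stack: d
  Read 'b': push. Stack: db
  Read 'e': push. Stack: dbe
  Read 'c': push. Stack: dbec
  Read 'e': push. Stack: dbece
  Read 'a': push. Stack: dbecea
  Read 'a': matches stack top 'a' => pop. Stack: dbece
Final stack: "dbece" (length 5)

5


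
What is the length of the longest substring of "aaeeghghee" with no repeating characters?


Input: "aaeeghghee"
Sliding window (track last position of each char):
  Position 0 ('a'): window [0,0] length 1 -- new best
  Position 1 ('a'): repeat (last at 0), move window start to 1
  Position 1 ('a'): window [1,1] length 1
  Position 2 ('e'): window [1,2] length 2 -- new best
  Position 3 ('e'): repeat (last at 2), move window start to 3
  Position 3 ('e'): window [3,3] length 1
  Position 4 ('g'): window [3,4] length 2
  Position 5 ('h'): window [3,5] length 3 -- new best
  Position 6 ('g'): repeat (last at 4), move window start to 5
  Position 6 ('g'): window [5,6] length 2
  Position 7 ('h'): repeat (last at 5), move window start to 6
  Position 7 ('h'): window [6,7] length 2
  Position 8 ('e'): window [6,8] length 3
  Position 9 ('e'): repeat (last at 8), move window start to 9
  Position 9 ('e'): window [9,9] length 1
Longest substring with no repeats: "egh" with length 3

3


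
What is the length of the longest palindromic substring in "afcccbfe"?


Input: "afcccbfe"
Checking substrings for palindromes:
  [2:5] "ccc" (len 3) => palindrome
  [2:4] "cc" (len 2) => palindrome
  [3:5] "cc" (len 2) => palindrome
Longest palindromic substring: "ccc" with length 3

3


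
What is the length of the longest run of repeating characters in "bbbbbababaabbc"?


Input: "bbbbbababaabbc"
Scanning for longest run:
  Position 1 ('b'): continues run of 'b', length=2
  Position 2 ('b'): continues run of 'b', length=3
  Position 3 ('b'): continues run of 'b', length=4
  Position 4 ('b'): continues run of 'b', length=5
  Position 5 ('a'): new char, reset run to 1
  Position 6 ('b'): new char, reset run to 1
  Position 7 ('a'): new char, reset run to 1
  Position 8 ('b'): new char, reset run to 1
  Position 9 ('a'): new char, reset run to 1
  Position 10 ('a'): continues run of 'a', length=2
  Position 11 ('b'): new char, reset run to 1
  Position 12 ('b'): continues run of 'b', length=2
  Position 13 ('c'): new char, reset run to 1
Longest run: 'b' with length 5

5


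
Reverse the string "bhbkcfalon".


Input: bhbkcfalon
Reading characters right to left:
  Position 9: 'n'
  Position 8: 'o'
  Position 7: 'l'
  Position 6: 'a'
  Position 5: 'f'
  Position 4: 'c'
  Position 3: 'k'
  Position 2: 'b'
  Position 1: 'h'
  Position 0: 'b'
Reversed: nolafckbhb

nolafckbhb


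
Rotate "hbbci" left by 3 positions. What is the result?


Input: "hbbci", rotate left by 3
First 3 characters: "hbb"
Remaining characters: "ci"
Concatenate remaining + first: "ci" + "hbb" = "cihbb"

cihbb


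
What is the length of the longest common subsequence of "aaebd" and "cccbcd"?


LCS of "aaebd" and "cccbcd"
DP table:
           c    c    c    b    c    d
      0    0    0    0    0    0    0
  a   0    0    0    0    0    0    0
  a   0    0    0    0    0    0    0
  e   0    0    0    0    0    0    0
  b   0    0    0    0    1    1    1
  d   0    0    0    0    1    1    2
LCS length = dp[5][6] = 2

2


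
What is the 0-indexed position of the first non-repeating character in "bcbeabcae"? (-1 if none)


Input: bcbeabcae
Character frequencies:
  'a': 2
  'b': 3
  'c': 2
  'e': 2
Scanning left to right for freq == 1:
  Position 0 ('b'): freq=3, skip
  Position 1 ('c'): freq=2, skip
  Position 2 ('b'): freq=3, skip
  Position 3 ('e'): freq=2, skip
  Position 4 ('a'): freq=2, skip
  Position 5 ('b'): freq=3, skip
  Position 6 ('c'): freq=2, skip
  Position 7 ('a'): freq=2, skip
  Position 8 ('e'): freq=2, skip
  No unique character found => answer = -1

-1


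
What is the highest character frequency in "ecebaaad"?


Input: ecebaaad
Character counts:
  'a': 3
  'b': 1
  'c': 1
  'd': 1
  'e': 2
Maximum frequency: 3

3


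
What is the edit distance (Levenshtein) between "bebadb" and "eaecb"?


Computing edit distance: "bebadb" -> "eaecb"
DP table:
           e    a    e    c    b
      0    1    2    3    4    5
  b   1    1    2    3    4    4
  e   2    1    2    2    3    4
  b   3    2    2    3    3    3
  a   4    3    2    3    4    4
  d   5    4    3    3    4    5
  b   6    5    4    4    4    4
Edit distance = dp[6][5] = 4

4


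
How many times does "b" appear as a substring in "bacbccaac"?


Searching for "b" in "bacbccaac"
Scanning each position:
  Position 0: "b" => MATCH
  Position 1: "a" => no
  Position 2: "c" => no
  Position 3: "b" => MATCH
  Position 4: "c" => no
  Position 5: "c" => no
  Position 6: "a" => no
  Position 7: "a" => no
  Position 8: "c" => no
Total occurrences: 2

2


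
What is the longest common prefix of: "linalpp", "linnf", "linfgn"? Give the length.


Words: linalpp, linnf, linfgn
  Position 0: all 'l' => match
  Position 1: all 'i' => match
  Position 2: all 'n' => match
  Position 3: ('a', 'n', 'f') => mismatch, stop
LCP = "lin" (length 3)

3


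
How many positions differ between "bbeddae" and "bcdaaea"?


Comparing "bbeddae" and "bcdaaea" position by position:
  Position 0: 'b' vs 'b' => same
  Position 1: 'b' vs 'c' => DIFFER
  Position 2: 'e' vs 'd' => DIFFER
  Position 3: 'd' vs 'a' => DIFFER
  Position 4: 'd' vs 'a' => DIFFER
  Position 5: 'a' vs 'e' => DIFFER
  Position 6: 'e' vs 'a' => DIFFER
Positions that differ: 6

6


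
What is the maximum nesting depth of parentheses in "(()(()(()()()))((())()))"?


Input: "(()(()(()()()))((())()))"
Tracking depth:
  Position 0 '(': depth becomes 1
  Position 1 '(': depth becomes 2
  Position 2 ')': depth becomes 1
  Position 3 '(': depth becomes 2
  Position 4 '(': depth becomes 3
  Position 5 ')': depth becomes 2
  Position 6 '(': depth becomes 3
  Position 7 '(': depth becomes 4
  Position 8 ')': depth becomes 3
  Position 9 '(': depth becomes 4
  Position 10 ')': depth becomes 3
  Position 11 '(': depth becomes 4
  Position 12 ')': depth becomes 3
  Position 13 ')': depth becomes 2
  Position 14 ')': depth becomes 1
  Position 15 '(': depth becomes 2
  Position 16 '(': depth becomes 3
  Position 17 '(': depth becomes 4
  Position 18 ')': depth becomes 3
  Position 19 ')': depth becomes 2
  Position 20 '(': depth becomes 3
  Position 21 ')': depth becomes 2
  Position 22 ')': depth becomes 1
  Position 23 ')': depth becomes 0
Maximum depth reached: 4

4


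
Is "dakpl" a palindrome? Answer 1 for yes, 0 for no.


Input: dakpl
Reversed: lpkad
  Compare pos 0 ('d') with pos 4 ('l'): MISMATCH
  Compare pos 1 ('a') with pos 3 ('p'): MISMATCH
Result: not a palindrome

0


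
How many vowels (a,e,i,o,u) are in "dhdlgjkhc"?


Input: dhdlgjkhc
Checking each character:
  'd' at position 0: consonant
  'h' at position 1: consonant
  'd' at position 2: consonant
  'l' at position 3: consonant
  'g' at position 4: consonant
  'j' at position 5: consonant
  'k' at position 6: consonant
  'h' at position 7: consonant
  'c' at position 8: consonant
Total vowels: 0

0


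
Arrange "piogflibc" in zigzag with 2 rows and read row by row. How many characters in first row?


Zigzag "piogflibc" into 2 rows:
Placing characters:
  'p' => row 0
  'i' => row 1
  'o' => row 0
  'g' => row 1
  'f' => row 0
  'l' => row 1
  'i' => row 0
  'b' => row 1
  'c' => row 0
Rows:
  Row 0: "pofic"
  Row 1: "iglb"
First row length: 5

5


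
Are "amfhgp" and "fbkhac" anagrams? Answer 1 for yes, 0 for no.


Strings: "amfhgp", "fbkhac"
Sorted first:  afghmp
Sorted second: abcfhk
Differ at position 1: 'f' vs 'b' => not anagrams

0


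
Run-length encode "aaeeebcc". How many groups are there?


Input: aaeeebcc
Scanning for consecutive runs:
  Group 1: 'a' x 2 (positions 0-1)
  Group 2: 'e' x 3 (positions 2-4)
  Group 3: 'b' x 1 (positions 5-5)
  Group 4: 'c' x 2 (positions 6-7)
Total groups: 4

4


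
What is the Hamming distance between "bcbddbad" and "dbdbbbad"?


Comparing "bcbddbad" and "dbdbbbad" position by position:
  Position 0: 'b' vs 'd' => differ
  Position 1: 'c' vs 'b' => differ
  Position 2: 'b' vs 'd' => differ
  Position 3: 'd' vs 'b' => differ
  Position 4: 'd' vs 'b' => differ
  Position 5: 'b' vs 'b' => same
  Position 6: 'a' vs 'a' => same
  Position 7: 'd' vs 'd' => same
Total differences (Hamming distance): 5

5


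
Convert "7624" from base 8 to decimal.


Input: "7624" in base 8
Positional expansion:
  Digit '7' (value 7) x 8^3 = 3584
  Digit '6' (value 6) x 8^2 = 384
  Digit '2' (value 2) x 8^1 = 16
  Digit '4' (value 4) x 8^0 = 4
Sum = 3988

3988


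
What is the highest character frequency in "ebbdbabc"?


Input: ebbdbabc
Character counts:
  'a': 1
  'b': 4
  'c': 1
  'd': 1
  'e': 1
Maximum frequency: 4

4


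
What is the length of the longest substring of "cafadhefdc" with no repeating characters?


Input: "cafadhefdc"
Sliding window (track last position of each char):
  Position 0 ('c'): window [0,0] length 1 -- new best
  Position 1 ('a'): window [0,1] length 2 -- new best
  Position 2 ('f'): window [0,2] length 3 -- new best
  Position 3 ('a'): repeat (last at 1), move window start to 2
  Position 3 ('a'): window [2,3] length 2
  Position 4 ('d'): window [2,4] length 3
  Position 5 ('h'): window [2,5] length 4 -- new best
  Position 6 ('e'): window [2,6] length 5 -- new best
  Position 7 ('f'): repeat (last at 2), move window start to 3
  Position 7 ('f'): window [3,7] length 5
  Position 8 ('d'): repeat (last at 4), move window start to 5
  Position 8 ('d'): window [5,8] length 4
  Position 9 ('c'): window [5,9] length 5
Longest substring with no repeats: "fadhe" with length 5

5


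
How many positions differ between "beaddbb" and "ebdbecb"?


Comparing "beaddbb" and "ebdbecb" position by position:
  Position 0: 'b' vs 'e' => DIFFER
  Position 1: 'e' vs 'b' => DIFFER
  Position 2: 'a' vs 'd' => DIFFER
  Position 3: 'd' vs 'b' => DIFFER
  Position 4: 'd' vs 'e' => DIFFER
  Position 5: 'b' vs 'c' => DIFFER
  Position 6: 'b' vs 'b' => same
Positions that differ: 6

6


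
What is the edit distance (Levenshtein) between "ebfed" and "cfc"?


Computing edit distance: "ebfed" -> "cfc"
DP table:
           c    f    c
      0    1    2    3
  e   1    1    2    3
  b   2    2    2    3
  f   3    3    2    3
  e   4    4    3    3
  d   5    5    4    4
Edit distance = dp[5][3] = 4

4


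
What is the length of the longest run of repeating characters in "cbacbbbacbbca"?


Input: "cbacbbbacbbca"
Scanning for longest run:
  Position 1 ('b'): new char, reset run to 1
  Position 2 ('a'): new char, reset run to 1
  Position 3 ('c'): new char, reset run to 1
  Position 4 ('b'): new char, reset run to 1
  Position 5 ('b'): continues run of 'b', length=2
  Position 6 ('b'): continues run of 'b', length=3
  Position 7 ('a'): new char, reset run to 1
  Position 8 ('c'): new char, reset run to 1
  Position 9 ('b'): new char, reset run to 1
  Position 10 ('b'): continues run of 'b', length=2
  Position 11 ('c'): new char, reset run to 1
  Position 12 ('a'): new char, reset run to 1
Longest run: 'b' with length 3

3


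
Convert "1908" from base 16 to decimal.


Input: "1908" in base 16
Positional expansion:
  Digit '1' (value 1) x 16^3 = 4096
  Digit '9' (value 9) x 16^2 = 2304
  Digit '0' (value 0) x 16^1 = 0
  Digit '8' (value 8) x 16^0 = 8
Sum = 6408

6408


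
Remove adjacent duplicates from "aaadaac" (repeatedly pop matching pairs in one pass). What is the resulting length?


Input: aaadaac
Stack-based adjacent duplicate removal:
  Read 'a': push. Stack: a
  Read 'a': matches stack top 'a' => pop. Stack: (empty)
  Read 'a': push. Stack: a
  Read 'd': push. Stack: ad
  Read 'a': push. Stack: ada
  Read 'a': matches stack top 'a' => pop. Stack: ad
  Read 'c': push. Stack: adc
Final stack: "adc" (length 3)

3


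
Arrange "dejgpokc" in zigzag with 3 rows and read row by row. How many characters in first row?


Zigzag "dejgpokc" into 3 rows:
Placing characters:
  'd' => row 0
  'e' => row 1
  'j' => row 2
  'g' => row 1
  'p' => row 0
  'o' => row 1
  'k' => row 2
  'c' => row 1
Rows:
  Row 0: "dp"
  Row 1: "egoc"
  Row 2: "jk"
First row length: 2

2


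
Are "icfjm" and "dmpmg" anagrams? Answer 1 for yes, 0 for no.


Strings: "icfjm", "dmpmg"
Sorted first:  cfijm
Sorted second: dgmmp
Differ at position 0: 'c' vs 'd' => not anagrams

0


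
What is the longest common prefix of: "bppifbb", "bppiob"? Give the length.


Words: bppifbb, bppiob
  Position 0: all 'b' => match
  Position 1: all 'p' => match
  Position 2: all 'p' => match
  Position 3: all 'i' => match
  Position 4: ('f', 'o') => mismatch, stop
LCP = "bppi" (length 4)

4


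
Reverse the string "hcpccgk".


Input: hcpccgk
Reading characters right to left:
  Position 6: 'k'
  Position 5: 'g'
  Position 4: 'c'
  Position 3: 'c'
  Position 2: 'p'
  Position 1: 'c'
  Position 0: 'h'
Reversed: kgccpch

kgccpch


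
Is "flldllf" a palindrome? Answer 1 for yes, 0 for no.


Input: flldllf
Reversed: flldllf
  Compare pos 0 ('f') with pos 6 ('f'): match
  Compare pos 1 ('l') with pos 5 ('l'): match
  Compare pos 2 ('l') with pos 4 ('l'): match
Result: palindrome

1


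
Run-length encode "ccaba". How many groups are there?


Input: ccaba
Scanning for consecutive runs:
  Group 1: 'c' x 2 (positions 0-1)
  Group 2: 'a' x 1 (positions 2-2)
  Group 3: 'b' x 1 (positions 3-3)
  Group 4: 'a' x 1 (positions 4-4)
Total groups: 4

4


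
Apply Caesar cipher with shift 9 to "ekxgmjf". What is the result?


Caesar cipher: shift "ekxgmjf" by 9
  'e' (pos 4) + 9 = pos 13 = 'n'
  'k' (pos 10) + 9 = pos 19 = 't'
  'x' (pos 23) + 9 = pos 6 = 'g'
  'g' (pos 6) + 9 = pos 15 = 'p'
  'm' (pos 12) + 9 = pos 21 = 'v'
  'j' (pos 9) + 9 = pos 18 = 's'
  'f' (pos 5) + 9 = pos 14 = 'o'
Result: ntgpvso

ntgpvso


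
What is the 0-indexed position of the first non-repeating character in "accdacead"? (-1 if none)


Input: accdacead
Character frequencies:
  'a': 3
  'c': 3
  'd': 2
  'e': 1
Scanning left to right for freq == 1:
  Position 0 ('a'): freq=3, skip
  Position 1 ('c'): freq=3, skip
  Position 2 ('c'): freq=3, skip
  Position 3 ('d'): freq=2, skip
  Position 4 ('a'): freq=3, skip
  Position 5 ('c'): freq=3, skip
  Position 6 ('e'): unique! => answer = 6

6


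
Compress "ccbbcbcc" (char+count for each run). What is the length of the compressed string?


Input: ccbbcbcc
Runs:
  'c' x 2 => "c2"
  'b' x 2 => "b2"
  'c' x 1 => "c1"
  'b' x 1 => "b1"
  'c' x 2 => "c2"
Compressed: "c2b2c1b1c2"
Compressed length: 10

10


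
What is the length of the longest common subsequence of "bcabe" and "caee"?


LCS of "bcabe" and "caee"
DP table:
           c    a    e    e
      0    0    0    0    0
  b   0    0    0    0    0
  c   0    1    1    1    1
  a   0    1    2    2    2
  b   0    1    2    2    2
  e   0    1    2    3    3
LCS length = dp[5][4] = 3

3


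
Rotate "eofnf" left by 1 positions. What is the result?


Input: "eofnf", rotate left by 1
First 1 characters: "e"
Remaining characters: "ofnf"
Concatenate remaining + first: "ofnf" + "e" = "ofnfe"

ofnfe


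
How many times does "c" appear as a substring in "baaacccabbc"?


Searching for "c" in "baaacccabbc"
Scanning each position:
  Position 0: "b" => no
  Position 1: "a" => no
  Position 2: "a" => no
  Position 3: "a" => no
  Position 4: "c" => MATCH
  Position 5: "c" => MATCH
  Position 6: "c" => MATCH
  Position 7: "a" => no
  Position 8: "b" => no
  Position 9: "b" => no
  Position 10: "c" => MATCH
Total occurrences: 4

4


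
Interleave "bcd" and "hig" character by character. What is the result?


Interleaving "bcd" and "hig":
  Position 0: 'b' from first, 'h' from second => "bh"
  Position 1: 'c' from first, 'i' from second => "ci"
  Position 2: 'd' from first, 'g' from second => "dg"
Result: bhcidg

bhcidg


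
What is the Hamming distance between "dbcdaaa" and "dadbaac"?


Comparing "dbcdaaa" and "dadbaac" position by position:
  Position 0: 'd' vs 'd' => same
  Position 1: 'b' vs 'a' => differ
  Position 2: 'c' vs 'd' => differ
  Position 3: 'd' vs 'b' => differ
  Position 4: 'a' vs 'a' => same
  Position 5: 'a' vs 'a' => same
  Position 6: 'a' vs 'c' => differ
Total differences (Hamming distance): 4

4


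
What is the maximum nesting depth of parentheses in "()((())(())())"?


Input: "()((())(())())"
Tracking depth:
  Position 0 '(': depth becomes 1
  Position 1 ')': depth becomes 0
  Position 2 '(': depth becomes 1
  Position 3 '(': depth becomes 2
  Position 4 '(': depth becomes 3
  Position 5 ')': depth becomes 2
  Position 6 ')': depth becomes 1
  Position 7 '(': depth becomes 2
  Position 8 '(': depth becomes 3
  Position 9 ')': depth becomes 2
  Position 10 ')': depth becomes 1
  Position 11 '(': depth becomes 2
  Position 12 ')': depth becomes 1
  Position 13 ')': depth becomes 0
Maximum depth reached: 3

3


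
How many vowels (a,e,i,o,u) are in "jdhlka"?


Input: jdhlka
Checking each character:
  'j' at position 0: consonant
  'd' at position 1: consonant
  'h' at position 2: consonant
  'l' at position 3: consonant
  'k' at position 4: consonant
  'a' at position 5: vowel (running total: 1)
Total vowels: 1

1


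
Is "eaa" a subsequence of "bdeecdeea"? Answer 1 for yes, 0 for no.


Check if "eaa" is a subsequence of "bdeecdeea"
Greedy scan:
  Position 0 ('b'): no match needed
  Position 1 ('d'): no match needed
  Position 2 ('e'): matches sub[0] = 'e'
  Position 3 ('e'): no match needed
  Position 4 ('c'): no match needed
  Position 5 ('d'): no match needed
  Position 6 ('e'): no match needed
  Position 7 ('e'): no match needed
  Position 8 ('a'): matches sub[1] = 'a'
Only matched 2/3 characters => not a subsequence

0


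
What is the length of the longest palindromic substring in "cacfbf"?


Input: "cacfbf"
Checking substrings for palindromes:
  [0:3] "cac" (len 3) => palindrome
  [3:6] "fbf" (len 3) => palindrome
Longest palindromic substring: "cac" with length 3

3


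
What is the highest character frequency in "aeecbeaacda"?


Input: aeecbeaacda
Character counts:
  'a': 4
  'b': 1
  'c': 2
  'd': 1
  'e': 3
Maximum frequency: 4

4


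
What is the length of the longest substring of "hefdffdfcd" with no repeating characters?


Input: "hefdffdfcd"
Sliding window (track last position of each char):
  Position 0 ('h'): window [0,0] length 1 -- new best
  Position 1 ('e'): window [0,1] length 2 -- new best
  Position 2 ('f'): window [0,2] length 3 -- new best
  Position 3 ('d'): window [0,3] length 4 -- new best
  Position 4 ('f'): repeat (last at 2), move window start to 3
  Position 4 ('f'): window [3,4] length 2
  Position 5 ('f'): repeat (last at 4), move window start to 5
  Position 5 ('f'): window [5,5] length 1
  Position 6 ('d'): window [5,6] length 2
  Position 7 ('f'): repeat (last at 5), move window start to 6
  Position 7 ('f'): window [6,7] length 2
  Position 8 ('c'): window [6,8] length 3
  Position 9 ('d'): repeat (last at 6), move window start to 7
  Position 9 ('d'): window [7,9] length 3
Longest substring with no repeats: "hefd" with length 4

4


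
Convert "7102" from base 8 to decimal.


Input: "7102" in base 8
Positional expansion:
  Digit '7' (value 7) x 8^3 = 3584
  Digit '1' (value 1) x 8^2 = 64
  Digit '0' (value 0) x 8^1 = 0
  Digit '2' (value 2) x 8^0 = 2
Sum = 3650

3650


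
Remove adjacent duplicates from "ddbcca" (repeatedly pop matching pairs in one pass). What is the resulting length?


Input: ddbcca
Stack-based adjacent duplicate removal:
  Read 'd': push. Stack: d
  Read 'd': matches stack top 'd' => pop. Stack: (empty)
  Read 'b': push. Stack: b
  Read 'c': push. Stack: bc
  Read 'c': matches stack top 'c' => pop. Stack: b
  Read 'a': push. Stack: ba
Final stack: "ba" (length 2)

2


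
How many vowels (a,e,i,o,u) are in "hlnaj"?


Input: hlnaj
Checking each character:
  'h' at position 0: consonant
  'l' at position 1: consonant
  'n' at position 2: consonant
  'a' at position 3: vowel (running total: 1)
  'j' at position 4: consonant
Total vowels: 1

1


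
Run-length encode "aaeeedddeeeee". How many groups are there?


Input: aaeeedddeeeee
Scanning for consecutive runs:
  Group 1: 'a' x 2 (positions 0-1)
  Group 2: 'e' x 3 (positions 2-4)
  Group 3: 'd' x 3 (positions 5-7)
  Group 4: 'e' x 5 (positions 8-12)
Total groups: 4

4


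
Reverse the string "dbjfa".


Input: dbjfa
Reading characters right to left:
  Position 4: 'a'
  Position 3: 'f'
  Position 2: 'j'
  Position 1: 'b'
  Position 0: 'd'
Reversed: afjbd

afjbd


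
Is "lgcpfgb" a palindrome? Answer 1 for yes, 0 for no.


Input: lgcpfgb
Reversed: bgfpcgl
  Compare pos 0 ('l') with pos 6 ('b'): MISMATCH
  Compare pos 1 ('g') with pos 5 ('g'): match
  Compare pos 2 ('c') with pos 4 ('f'): MISMATCH
Result: not a palindrome

0


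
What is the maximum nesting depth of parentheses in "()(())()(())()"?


Input: "()(())()(())()"
Tracking depth:
  Position 0 '(': depth becomes 1
  Position 1 ')': depth becomes 0
  Position 2 '(': depth becomes 1
  Position 3 '(': depth becomes 2
  Position 4 ')': depth becomes 1
  Position 5 ')': depth becomes 0
  Position 6 '(': depth becomes 1
  Position 7 ')': depth becomes 0
  Position 8 '(': depth becomes 1
  Position 9 '(': depth becomes 2
  Position 10 ')': depth becomes 1
  Position 11 ')': depth becomes 0
  Position 12 '(': depth becomes 1
  Position 13 ')': depth becomes 0
Maximum depth reached: 2

2


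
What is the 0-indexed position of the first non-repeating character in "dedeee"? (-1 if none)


Input: dedeee
Character frequencies:
  'd': 2
  'e': 4
Scanning left to right for freq == 1:
  Position 0 ('d'): freq=2, skip
  Position 1 ('e'): freq=4, skip
  Position 2 ('d'): freq=2, skip
  Position 3 ('e'): freq=4, skip
  Position 4 ('e'): freq=4, skip
  Position 5 ('e'): freq=4, skip
  No unique character found => answer = -1

-1


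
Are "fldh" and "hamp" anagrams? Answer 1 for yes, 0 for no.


Strings: "fldh", "hamp"
Sorted first:  dfhl
Sorted second: ahmp
Differ at position 0: 'd' vs 'a' => not anagrams

0


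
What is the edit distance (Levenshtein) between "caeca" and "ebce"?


Computing edit distance: "caeca" -> "ebce"
DP table:
           e    b    c    e
      0    1    2    3    4
  c   1    1    2    2    3
  a   2    2    2    3    3
  e   3    2    3    3    3
  c   4    3    3    3    4
  a   5    4    4    4    4
Edit distance = dp[5][4] = 4

4


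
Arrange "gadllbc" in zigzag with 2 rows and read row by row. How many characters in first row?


Zigzag "gadllbc" into 2 rows:
Placing characters:
  'g' => row 0
  'a' => row 1
  'd' => row 0
  'l' => row 1
  'l' => row 0
  'b' => row 1
  'c' => row 0
Rows:
  Row 0: "gdlc"
  Row 1: "alb"
First row length: 4

4


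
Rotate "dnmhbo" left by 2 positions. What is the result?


Input: "dnmhbo", rotate left by 2
First 2 characters: "dn"
Remaining characters: "mhbo"
Concatenate remaining + first: "mhbo" + "dn" = "mhbodn"

mhbodn


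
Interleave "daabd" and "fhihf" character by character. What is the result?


Interleaving "daabd" and "fhihf":
  Position 0: 'd' from first, 'f' from second => "df"
  Position 1: 'a' from first, 'h' from second => "ah"
  Position 2: 'a' from first, 'i' from second => "ai"
  Position 3: 'b' from first, 'h' from second => "bh"
  Position 4: 'd' from first, 'f' from second => "df"
Result: dfahaibhdf

dfahaibhdf


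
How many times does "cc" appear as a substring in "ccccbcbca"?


Searching for "cc" in "ccccbcbca"
Scanning each position:
  Position 0: "cc" => MATCH
  Position 1: "cc" => MATCH
  Position 2: "cc" => MATCH
  Position 3: "cb" => no
  Position 4: "bc" => no
  Position 5: "cb" => no
  Position 6: "bc" => no
  Position 7: "ca" => no
Total occurrences: 3

3


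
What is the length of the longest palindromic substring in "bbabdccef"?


Input: "bbabdccef"
Checking substrings for palindromes:
  [1:4] "bab" (len 3) => palindrome
  [0:2] "bb" (len 2) => palindrome
  [5:7] "cc" (len 2) => palindrome
Longest palindromic substring: "bab" with length 3

3


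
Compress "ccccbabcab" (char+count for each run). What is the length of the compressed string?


Input: ccccbabcab
Runs:
  'c' x 4 => "c4"
  'b' x 1 => "b1"
  'a' x 1 => "a1"
  'b' x 1 => "b1"
  'c' x 1 => "c1"
  'a' x 1 => "a1"
  'b' x 1 => "b1"
Compressed: "c4b1a1b1c1a1b1"
Compressed length: 14

14


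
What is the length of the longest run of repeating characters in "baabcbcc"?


Input: "baabcbcc"
Scanning for longest run:
  Position 1 ('a'): new char, reset run to 1
  Position 2 ('a'): continues run of 'a', length=2
  Position 3 ('b'): new char, reset run to 1
  Position 4 ('c'): new char, reset run to 1
  Position 5 ('b'): new char, reset run to 1
  Position 6 ('c'): new char, reset run to 1
  Position 7 ('c'): continues run of 'c', length=2
Longest run: 'a' with length 2

2


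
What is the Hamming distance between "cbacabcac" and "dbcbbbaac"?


Comparing "cbacabcac" and "dbcbbbaac" position by position:
  Position 0: 'c' vs 'd' => differ
  Position 1: 'b' vs 'b' => same
  Position 2: 'a' vs 'c' => differ
  Position 3: 'c' vs 'b' => differ
  Position 4: 'a' vs 'b' => differ
  Position 5: 'b' vs 'b' => same
  Position 6: 'c' vs 'a' => differ
  Position 7: 'a' vs 'a' => same
  Position 8: 'c' vs 'c' => same
Total differences (Hamming distance): 5

5


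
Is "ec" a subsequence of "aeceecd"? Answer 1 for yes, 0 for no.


Check if "ec" is a subsequence of "aeceecd"
Greedy scan:
  Position 0 ('a'): no match needed
  Position 1 ('e'): matches sub[0] = 'e'
  Position 2 ('c'): matches sub[1] = 'c'
  Position 3 ('e'): no match needed
  Position 4 ('e'): no match needed
  Position 5 ('c'): no match needed
  Position 6 ('d'): no match needed
All 2 characters matched => is a subsequence

1


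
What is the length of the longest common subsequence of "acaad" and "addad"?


LCS of "acaad" and "addad"
DP table:
           a    d    d    a    d
      0    0    0    0    0    0
  a   0    1    1    1    1    1
  c   0    1    1    1    1    1
  a   0    1    1    1    2    2
  a   0    1    1    1    2    2
  d   0    1    2    2    2    3
LCS length = dp[5][5] = 3

3


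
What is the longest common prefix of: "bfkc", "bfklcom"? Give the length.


Words: bfkc, bfklcom
  Position 0: all 'b' => match
  Position 1: all 'f' => match
  Position 2: all 'k' => match
  Position 3: ('c', 'l') => mismatch, stop
LCP = "bfk" (length 3)

3


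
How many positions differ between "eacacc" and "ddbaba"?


Comparing "eacacc" and "ddbaba" position by position:
  Position 0: 'e' vs 'd' => DIFFER
  Position 1: 'a' vs 'd' => DIFFER
  Position 2: 'c' vs 'b' => DIFFER
  Position 3: 'a' vs 'a' => same
  Position 4: 'c' vs 'b' => DIFFER
  Position 5: 'c' vs 'a' => DIFFER
Positions that differ: 5

5


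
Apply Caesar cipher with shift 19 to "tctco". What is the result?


Caesar cipher: shift "tctco" by 19
  't' (pos 19) + 19 = pos 12 = 'm'
  'c' (pos 2) + 19 = pos 21 = 'v'
  't' (pos 19) + 19 = pos 12 = 'm'
  'c' (pos 2) + 19 = pos 21 = 'v'
  'o' (pos 14) + 19 = pos 7 = 'h'
Result: mvmvh

mvmvh


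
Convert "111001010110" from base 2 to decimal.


Input: "111001010110" in base 2
Positional expansion:
  Digit '1' (value 1) x 2^11 = 2048
  Digit '1' (value 1) x 2^10 = 1024
  Digit '1' (value 1) x 2^9 = 512
  Digit '0' (value 0) x 2^8 = 0
  Digit '0' (value 0) x 2^7 = 0
  Digit '1' (value 1) x 2^6 = 64
  Digit '0' (value 0) x 2^5 = 0
  Digit '1' (value 1) x 2^4 = 16
  Digit '0' (value 0) x 2^3 = 0
  Digit '1' (value 1) x 2^2 = 4
  Digit '1' (value 1) x 2^1 = 2
  Digit '0' (value 0) x 2^0 = 0
Sum = 3670

3670


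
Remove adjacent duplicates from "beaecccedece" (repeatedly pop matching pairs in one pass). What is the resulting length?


Input: beaecccedece
Stack-based adjacent duplicate removal:
  Read 'b': push. Stack: b
  Read 'e': push. Stack: be
  Read 'a': push. Stack: bea
  Read 'e': push. Stack: beae
  Read 'c': push. Stack: beaec
  Read 'c': matches stack top 'c' => pop. Stack: beae
  Read 'c': push. Stack: beaec
  Read 'e': push. Stack: beaece
  Read 'd': push. Stack: beaeced
  Read 'e': push. Stack: beaecede
  Read 'c': push. Stack: beaecedec
  Read 'e': push. Stack: beaecedece
Final stack: "beaecedece" (length 10)

10


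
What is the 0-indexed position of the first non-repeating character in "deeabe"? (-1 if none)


Input: deeabe
Character frequencies:
  'a': 1
  'b': 1
  'd': 1
  'e': 3
Scanning left to right for freq == 1:
  Position 0 ('d'): unique! => answer = 0

0


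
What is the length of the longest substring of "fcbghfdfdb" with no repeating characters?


Input: "fcbghfdfdb"
Sliding window (track last position of each char):
  Position 0 ('f'): window [0,0] length 1 -- new best
  Position 1 ('c'): window [0,1] length 2 -- new best
  Position 2 ('b'): window [0,2] length 3 -- new best
  Position 3 ('g'): window [0,3] length 4 -- new best
  Position 4 ('h'): window [0,4] length 5 -- new best
  Position 5 ('f'): repeat (last at 0), move window start to 1
  Position 5 ('f'): window [1,5] length 5
  Position 6 ('d'): window [1,6] length 6 -- new best
  Position 7 ('f'): repeat (last at 5), move window start to 6
  Position 7 ('f'): window [6,7] length 2
  Position 8 ('d'): repeat (last at 6), move window start to 7
  Position 8 ('d'): window [7,8] length 2
  Position 9 ('b'): window [7,9] length 3
Longest substring with no repeats: "cbghfd" with length 6

6


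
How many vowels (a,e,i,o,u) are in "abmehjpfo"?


Input: abmehjpfo
Checking each character:
  'a' at position 0: vowel (running total: 1)
  'b' at position 1: consonant
  'm' at position 2: consonant
  'e' at position 3: vowel (running total: 2)
  'h' at position 4: consonant
  'j' at position 5: consonant
  'p' at position 6: consonant
  'f' at position 7: consonant
  'o' at position 8: vowel (running total: 3)
Total vowels: 3

3


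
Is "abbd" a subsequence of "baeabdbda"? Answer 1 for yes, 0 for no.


Check if "abbd" is a subsequence of "baeabdbda"
Greedy scan:
  Position 0 ('b'): no match needed
  Position 1 ('a'): matches sub[0] = 'a'
  Position 2 ('e'): no match needed
  Position 3 ('a'): no match needed
  Position 4 ('b'): matches sub[1] = 'b'
  Position 5 ('d'): no match needed
  Position 6 ('b'): matches sub[2] = 'b'
  Position 7 ('d'): matches sub[3] = 'd'
  Position 8 ('a'): no match needed
All 4 characters matched => is a subsequence

1


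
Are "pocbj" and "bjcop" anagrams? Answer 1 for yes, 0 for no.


Strings: "pocbj", "bjcop"
Sorted first:  bcjop
Sorted second: bcjop
Sorted forms match => anagrams

1


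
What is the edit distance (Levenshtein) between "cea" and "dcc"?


Computing edit distance: "cea" -> "dcc"
DP table:
           d    c    c
      0    1    2    3
  c   1    1    1    2
  e   2    2    2    2
  a   3    3    3    3
Edit distance = dp[3][3] = 3

3


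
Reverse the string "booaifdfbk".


Input: booaifdfbk
Reading characters right to left:
  Position 9: 'k'
  Position 8: 'b'
  Position 7: 'f'
  Position 6: 'd'
  Position 5: 'f'
  Position 4: 'i'
  Position 3: 'a'
  Position 2: 'o'
  Position 1: 'o'
  Position 0: 'b'
Reversed: kbfdfiaoob

kbfdfiaoob


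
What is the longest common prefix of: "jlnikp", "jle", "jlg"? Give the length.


Words: jlnikp, jle, jlg
  Position 0: all 'j' => match
  Position 1: all 'l' => match
  Position 2: ('n', 'e', 'g') => mismatch, stop
LCP = "jl" (length 2)

2


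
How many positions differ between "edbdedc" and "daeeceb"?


Comparing "edbdedc" and "daeeceb" position by position:
  Position 0: 'e' vs 'd' => DIFFER
  Position 1: 'd' vs 'a' => DIFFER
  Position 2: 'b' vs 'e' => DIFFER
  Position 3: 'd' vs 'e' => DIFFER
  Position 4: 'e' vs 'c' => DIFFER
  Position 5: 'd' vs 'e' => DIFFER
  Position 6: 'c' vs 'b' => DIFFER
Positions that differ: 7

7


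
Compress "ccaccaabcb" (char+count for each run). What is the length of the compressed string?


Input: ccaccaabcb
Runs:
  'c' x 2 => "c2"
  'a' x 1 => "a1"
  'c' x 2 => "c2"
  'a' x 2 => "a2"
  'b' x 1 => "b1"
  'c' x 1 => "c1"
  'b' x 1 => "b1"
Compressed: "c2a1c2a2b1c1b1"
Compressed length: 14

14


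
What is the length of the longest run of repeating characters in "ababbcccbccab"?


Input: "ababbcccbccab"
Scanning for longest run:
  Position 1 ('b'): new char, reset run to 1
  Position 2 ('a'): new char, reset run to 1
  Position 3 ('b'): new char, reset run to 1
  Position 4 ('b'): continues run of 'b', length=2
  Position 5 ('c'): new char, reset run to 1
  Position 6 ('c'): continues run of 'c', length=2
  Position 7 ('c'): continues run of 'c', length=3
  Position 8 ('b'): new char, reset run to 1
  Position 9 ('c'): new char, reset run to 1
  Position 10 ('c'): continues run of 'c', length=2
  Position 11 ('a'): new char, reset run to 1
  Position 12 ('b'): new char, reset run to 1
Longest run: 'c' with length 3

3


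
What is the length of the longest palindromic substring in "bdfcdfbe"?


Input: "bdfcdfbe"
Checking substrings for palindromes:
  No multi-char palindromic substrings found
Longest palindromic substring: "b" with length 1

1


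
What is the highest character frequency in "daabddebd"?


Input: daabddebd
Character counts:
  'a': 2
  'b': 2
  'd': 4
  'e': 1
Maximum frequency: 4

4


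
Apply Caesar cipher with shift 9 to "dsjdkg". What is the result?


Caesar cipher: shift "dsjdkg" by 9
  'd' (pos 3) + 9 = pos 12 = 'm'
  's' (pos 18) + 9 = pos 1 = 'b'
  'j' (pos 9) + 9 = pos 18 = 's'
  'd' (pos 3) + 9 = pos 12 = 'm'
  'k' (pos 10) + 9 = pos 19 = 't'
  'g' (pos 6) + 9 = pos 15 = 'p'
Result: mbsmtp

mbsmtp


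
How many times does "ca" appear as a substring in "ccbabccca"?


Searching for "ca" in "ccbabccca"
Scanning each position:
  Position 0: "cc" => no
  Position 1: "cb" => no
  Position 2: "ba" => no
  Position 3: "ab" => no
  Position 4: "bc" => no
  Position 5: "cc" => no
  Position 6: "cc" => no
  Position 7: "ca" => MATCH
Total occurrences: 1

1


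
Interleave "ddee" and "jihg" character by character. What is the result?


Interleaving "ddee" and "jihg":
  Position 0: 'd' from first, 'j' from second => "dj"
  Position 1: 'd' from first, 'i' from second => "di"
  Position 2: 'e' from first, 'h' from second => "eh"
  Position 3: 'e' from first, 'g' from second => "eg"
Result: djdieheg

djdieheg


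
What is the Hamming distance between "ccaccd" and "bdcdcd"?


Comparing "ccaccd" and "bdcdcd" position by position:
  Position 0: 'c' vs 'b' => differ
  Position 1: 'c' vs 'd' => differ
  Position 2: 'a' vs 'c' => differ
  Position 3: 'c' vs 'd' => differ
  Position 4: 'c' vs 'c' => same
  Position 5: 'd' vs 'd' => same
Total differences (Hamming distance): 4

4


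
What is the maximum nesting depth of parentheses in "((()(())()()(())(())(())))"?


Input: "((()(())()()(())(())(())))"
Tracking depth:
  Position 0 '(': depth becomes 1
  Position 1 '(': depth becomes 2
  Position 2 '(': depth becomes 3
  Position 3 ')': depth becomes 2
  Position 4 '(': depth becomes 3
  Position 5 '(': depth becomes 4
  Position 6 ')': depth becomes 3
  Position 7 ')': depth becomes 2
  Position 8 '(': depth becomes 3
  Position 9 ')': depth becomes 2
  Position 10 '(': depth becomes 3
  Position 11 ')': depth becomes 2
  Position 12 '(': depth becomes 3
  Position 13 '(': depth becomes 4
  Position 14 ')': depth becomes 3
  Position 15 ')': depth becomes 2
  Position 16 '(': depth becomes 3
  Position 17 '(': depth becomes 4
  Position 18 ')': depth becomes 3
  Position 19 ')': depth becomes 2
  Position 20 '(': depth becomes 3
  Position 21 '(': depth becomes 4
  Position 22 ')': depth becomes 3
  Position 23 ')': depth becomes 2
  Position 24 ')': depth becomes 1
  Position 25 ')': depth becomes 0
Maximum depth reached: 4

4
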